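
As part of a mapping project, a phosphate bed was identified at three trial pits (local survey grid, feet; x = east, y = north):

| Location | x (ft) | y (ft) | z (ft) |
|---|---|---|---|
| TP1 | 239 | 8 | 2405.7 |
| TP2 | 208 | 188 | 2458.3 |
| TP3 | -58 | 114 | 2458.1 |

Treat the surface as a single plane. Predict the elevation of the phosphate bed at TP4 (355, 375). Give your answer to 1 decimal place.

Let the plane be z = a·x + b·y + c.
TP2−TP1: −31a + 180b = 52.6;  TP3−TP1: −297a + 106b = 52.4.
Solving gives a = −0.07686, b = 0.27899.
Then c = 2405.7 − a·239 − b·8 = 2421.84.
At (355, 375): z = −27.3 + 104.6 + 2421.84 = 2499.2 ft.

2499.2 ft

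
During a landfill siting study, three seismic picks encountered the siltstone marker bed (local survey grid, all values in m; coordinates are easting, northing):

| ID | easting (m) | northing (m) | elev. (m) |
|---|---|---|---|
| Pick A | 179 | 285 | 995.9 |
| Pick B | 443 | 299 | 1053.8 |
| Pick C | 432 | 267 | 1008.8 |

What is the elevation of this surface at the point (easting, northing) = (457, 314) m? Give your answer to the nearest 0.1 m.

1076.2 m

Let the plane be z = a·easting + b·northing + c.
Pick B−Pick A: 264a + 14b = 57.9;  Pick C−Pick A: 253a − 18b = 12.9.
Solving gives a = 0.14743, b = 1.35557.
Then c = 995.9 − a·179 − b·285 = 583.17.
At (457, 314): z = 67.4 + 425.6 + 583.17 = 1076.2 m.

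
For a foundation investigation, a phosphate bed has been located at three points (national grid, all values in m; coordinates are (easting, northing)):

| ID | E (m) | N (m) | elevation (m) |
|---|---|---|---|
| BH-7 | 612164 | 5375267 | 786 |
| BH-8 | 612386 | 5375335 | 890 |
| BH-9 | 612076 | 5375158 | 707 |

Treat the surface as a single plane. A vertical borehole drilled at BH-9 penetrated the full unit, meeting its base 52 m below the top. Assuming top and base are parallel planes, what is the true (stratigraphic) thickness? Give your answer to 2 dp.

Two edge vectors: BH-7→BH-8 = (222, 68, 104), BH-7→BH-9 = (-88, -109, -79).
Normal n = (BH-7→BH-8) × (BH-7→BH-9) = (5964, 8386, -18214).
So ∂z/∂E = −n_x/n_z = 0.32744 and ∂z/∂N = −n_y/n_z = 0.46042.
|∇z| = √(a²+b²) = 0.56498, so dip δ = arctan(0.56498) = 29.47°.
True thickness = vertical thickness × cos δ = 52 × cos 29.47° = 45.27 m.

45.27 m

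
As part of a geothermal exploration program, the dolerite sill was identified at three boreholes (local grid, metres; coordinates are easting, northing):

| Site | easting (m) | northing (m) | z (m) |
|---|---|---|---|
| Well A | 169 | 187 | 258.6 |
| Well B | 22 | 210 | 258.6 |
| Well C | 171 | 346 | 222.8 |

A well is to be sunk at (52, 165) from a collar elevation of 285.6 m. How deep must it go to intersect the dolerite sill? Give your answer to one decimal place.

17.9 m

Two edge vectors: Well A→Well B = (-147, 23, 0), Well A→Well C = (2, 159, -35.8).
Normal n = (Well A→Well B) × (Well A→Well C) = (-823.4, -5262.6, -23419).
So ∂z/∂easting = −n_x/n_z = −0.03516 and ∂z/∂northing = −n_y/n_z = −0.22471.
Intercept c from Well A: 258.6 + 5.94 + 42.02 = 306.56.
At (52, 165): z_contact = −1.83 − 37.08 + 306.56 = 267.66 m.
Depth below ground = 285.6 − 267.66 = 17.9 m.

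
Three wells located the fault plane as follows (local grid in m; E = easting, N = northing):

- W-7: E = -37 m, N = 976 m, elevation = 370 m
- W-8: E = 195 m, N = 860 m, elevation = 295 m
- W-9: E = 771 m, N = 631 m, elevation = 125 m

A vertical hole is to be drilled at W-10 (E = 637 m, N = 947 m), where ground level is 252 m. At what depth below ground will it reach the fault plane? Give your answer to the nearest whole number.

15 m

Let the plane be z = a·E + b·N + c.
W-8−W-7: 232a − 116b = −75;  W-9−W-7: 808a − 345b = −245.
Solving gives a = −0.18593, b = 0.27469.
Then c = 370 − a·-37 − b·976 = 95.02.
At (637, 947): z_contact = −118.4 + 260.1 + 95.02 = 236.7 m.
Depth below ground = 252 − 236.7 = 15 m.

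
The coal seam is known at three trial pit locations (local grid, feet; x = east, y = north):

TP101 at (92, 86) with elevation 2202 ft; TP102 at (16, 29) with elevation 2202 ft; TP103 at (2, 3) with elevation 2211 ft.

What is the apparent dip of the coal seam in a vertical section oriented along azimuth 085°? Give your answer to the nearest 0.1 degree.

21.0°

Let the plane be z = a·x + b·y + c.
TP102−TP101: −76a − 57b = 0;  TP103−TP101: −90a − 83b = 9.
Solving gives a = 0.43548, b = −0.58065.
Unit vector along 085° is (sin 85°, cos 85°) = (0.9962, 0.0872).
Slope in that direction = a·(0.9962) + b·(0.0872) = 0.38322.
Apparent dip = arctan|0.38322| = 21.0° (true dip is 36.0°, so apparent ≤ true as expected).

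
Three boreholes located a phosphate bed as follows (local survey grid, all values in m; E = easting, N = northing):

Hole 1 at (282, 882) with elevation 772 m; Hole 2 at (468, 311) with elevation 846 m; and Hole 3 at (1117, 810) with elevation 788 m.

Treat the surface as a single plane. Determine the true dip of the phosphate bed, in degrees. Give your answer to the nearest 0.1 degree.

7.2°

Let the plane be z = a·E + b·N + c.
Hole 2−Hole 1: 186a − 571b = 74;  Hole 3−Hole 1: 835a − 72b = 16.
Solving gives a = 0.00822, b = −0.12692.
Gradient magnitude |∇z| = √(a² + b²) = √(0.00007 + 0.01611) = 0.12719.
True dip = arctan(0.12719) = 7.2°, dipping toward N (azimuth ≈ 356°).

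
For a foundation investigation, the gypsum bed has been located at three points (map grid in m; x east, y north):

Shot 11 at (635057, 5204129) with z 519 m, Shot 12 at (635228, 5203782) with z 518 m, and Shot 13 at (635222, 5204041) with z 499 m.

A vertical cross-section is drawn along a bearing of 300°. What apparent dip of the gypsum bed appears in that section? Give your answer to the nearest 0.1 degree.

Two edge vectors: Shot 11→Shot 12 = (171, -347, -1), Shot 11→Shot 13 = (165, -88, -20).
Normal n = (Shot 11→Shot 12) × (Shot 11→Shot 13) = (6852, 3255, 42207).
So ∂z/∂x = −n_x/n_z = −0.16234 and ∂z/∂y = −n_y/n_z = −0.07712.
Unit vector along 300° is (sin 300°, cos 300°) = (-0.8660, 0.5000).
Slope in that direction = a·(-0.8660) + b·(0.5000) = 0.10203.
Apparent dip = arctan|0.10203| = 5.8° (true dip is 10.2°, so apparent ≤ true as expected).

5.8°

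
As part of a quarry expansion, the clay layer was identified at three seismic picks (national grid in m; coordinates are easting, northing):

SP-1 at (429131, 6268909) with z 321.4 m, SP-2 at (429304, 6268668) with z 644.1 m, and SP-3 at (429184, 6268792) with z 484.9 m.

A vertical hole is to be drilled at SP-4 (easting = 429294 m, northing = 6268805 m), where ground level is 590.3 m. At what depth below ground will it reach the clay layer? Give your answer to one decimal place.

Two edge vectors: SP-1→SP-2 = (173, -241, 322.7), SP-1→SP-3 = (53, -117, 163.5).
Normal n = (SP-1→SP-2) × (SP-1→SP-3) = (-1647.6, -11182.4, -7468).
So ∂z/∂easting = −n_x/n_z = −0.220621318 and ∂z/∂northing = −n_y/n_z = −1.497375469.
Intercept c from SP-1: 321.4 + 94675.45 + 9386910.55 = 9481907.40.
At (429294, 6268805): z_contact = −94711.41 − 9386754.82 + 9481907.40 = 441.17 m.
Depth below ground = 590.3 − 441.17 = 149.1 m.

149.1 m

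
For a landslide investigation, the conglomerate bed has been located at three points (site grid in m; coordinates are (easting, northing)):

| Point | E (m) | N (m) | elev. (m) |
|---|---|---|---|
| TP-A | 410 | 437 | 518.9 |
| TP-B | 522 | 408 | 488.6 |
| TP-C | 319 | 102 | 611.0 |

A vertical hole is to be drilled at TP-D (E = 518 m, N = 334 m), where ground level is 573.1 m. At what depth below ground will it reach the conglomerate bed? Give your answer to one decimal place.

69.3 m

Two edge vectors: TP-A→TP-B = (112, -29, -30.3), TP-A→TP-C = (-91, -335, 92.1).
Normal n = (TP-A→TP-B) × (TP-A→TP-C) = (-12821.4, -7557.9, -40159).
So ∂z/∂E = −n_x/n_z = −0.31927 and ∂z/∂N = −n_y/n_z = −0.18820.
Intercept c from TP-A: 518.9 + 130.90 + 82.24 = 732.04.
At (518, 334): z_contact = −165.38 − 62.86 + 732.04 = 503.80 m.
Depth below ground = 573.1 − 503.80 = 69.3 m.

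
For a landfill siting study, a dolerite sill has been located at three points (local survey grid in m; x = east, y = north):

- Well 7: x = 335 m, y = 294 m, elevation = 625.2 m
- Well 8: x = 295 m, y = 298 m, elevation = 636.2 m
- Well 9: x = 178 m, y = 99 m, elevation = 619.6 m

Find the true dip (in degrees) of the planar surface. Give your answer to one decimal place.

Two edge vectors: Well 7→Well 8 = (-40, 4, 11), Well 7→Well 9 = (-157, -195, -5.6).
Normal n = (Well 7→Well 8) × (Well 7→Well 9) = (2122.6, -1951, 8428).
So ∂z/∂x = −n_x/n_z = −0.25185 and ∂z/∂y = −n_y/n_z = 0.23149.
Gradient magnitude |∇z| = √(a² + b²) = √(0.06343 + 0.05359) = 0.34208.
True dip = arctan(0.34208) = 18.9°, dipping toward SE (azimuth ≈ 133°).

18.9°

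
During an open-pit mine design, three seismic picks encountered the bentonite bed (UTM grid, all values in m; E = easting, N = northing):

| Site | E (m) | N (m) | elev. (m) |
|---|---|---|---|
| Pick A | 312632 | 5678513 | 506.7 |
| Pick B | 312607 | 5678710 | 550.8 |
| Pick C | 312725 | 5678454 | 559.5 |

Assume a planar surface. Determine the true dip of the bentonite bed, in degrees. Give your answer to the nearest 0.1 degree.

Two edge vectors: Pick A→Pick B = (-25, 197, 44.1), Pick A→Pick C = (93, -59, 52.8).
Normal n = (Pick A→Pick B) × (Pick A→Pick C) = (13003.5, 5421.3, -16846).
So ∂z/∂E = −n_x/n_z = 0.77190 and ∂z/∂N = −n_y/n_z = 0.32182.
Gradient magnitude |∇z| = √(a² + b²) = √(0.59584 + 0.10357) = 0.83630.
True dip = arctan(0.83630) = 39.9°, dipping toward WSW (azimuth ≈ 247°).

39.9°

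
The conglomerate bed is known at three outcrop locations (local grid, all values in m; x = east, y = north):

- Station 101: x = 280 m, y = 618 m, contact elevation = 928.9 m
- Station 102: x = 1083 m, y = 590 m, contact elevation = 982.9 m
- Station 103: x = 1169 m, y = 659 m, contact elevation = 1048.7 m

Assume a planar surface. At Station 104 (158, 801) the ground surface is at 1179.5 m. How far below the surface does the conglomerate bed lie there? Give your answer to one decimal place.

109.8 m

Let the plane be z = a·x + b·y + c.
Station 102−Station 101: 803a − 28b = 54;  Station 103−Station 101: 889a + 41b = 119.8.
Solving gives a = 0.096314, b = 0.833580.
Then c = 928.9 − a·280 − b·618 = 386.78.
At (158, 801): z_contact = 15.22 + 667.70 + 386.78 = 1069.69 m.
Depth below ground = 1179.5 − 1069.69 = 109.8 m.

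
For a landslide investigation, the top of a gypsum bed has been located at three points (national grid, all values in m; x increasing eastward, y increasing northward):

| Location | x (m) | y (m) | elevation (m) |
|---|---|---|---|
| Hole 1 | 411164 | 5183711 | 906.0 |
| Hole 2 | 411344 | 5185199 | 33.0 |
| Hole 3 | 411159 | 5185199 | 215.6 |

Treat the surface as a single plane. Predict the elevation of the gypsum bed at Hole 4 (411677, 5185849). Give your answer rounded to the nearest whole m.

Let the plane be z = a·x + b·y + c.
Hole 2−Hole 1: 180a + 1488b = −873;  Hole 3−Hole 1: −5a + 1488b = −690.4.
Solving gives a = −0.98702703, b = −0.46729512.
Then c = 906 − a·411164 − b·5183711 = 2829058.82.
At (411677, 5185849): z = −406336.3 − 2423321.9 + 2829058.82 = -599.4 m.

-599 m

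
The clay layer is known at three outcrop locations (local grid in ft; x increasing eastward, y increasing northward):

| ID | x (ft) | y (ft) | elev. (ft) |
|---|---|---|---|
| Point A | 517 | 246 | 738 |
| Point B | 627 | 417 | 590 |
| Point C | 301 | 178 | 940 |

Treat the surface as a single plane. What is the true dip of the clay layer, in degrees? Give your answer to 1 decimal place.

Two edge vectors: Point A→Point B = (110, 171, -148), Point A→Point C = (-216, -68, 202).
Normal n = (Point A→Point B) × (Point A→Point C) = (24478, 9748, 29456).
So ∂z/∂x = −n_x/n_z = −0.83100 and ∂z/∂y = −n_y/n_z = −0.33093.
Gradient magnitude |∇z| = √(a² + b²) = √(0.69056 + 0.10952) = 0.89447.
True dip = arctan(0.89447) = 41.8°, dipping toward ENE (azimuth ≈ 068°).

41.8°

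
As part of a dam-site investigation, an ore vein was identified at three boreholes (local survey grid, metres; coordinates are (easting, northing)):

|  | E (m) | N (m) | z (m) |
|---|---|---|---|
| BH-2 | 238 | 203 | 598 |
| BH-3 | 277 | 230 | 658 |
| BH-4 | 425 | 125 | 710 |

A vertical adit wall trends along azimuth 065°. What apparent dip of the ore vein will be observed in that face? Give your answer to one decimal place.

50.7°

Two edge vectors: BH-2→BH-3 = (39, 27, 60), BH-2→BH-4 = (187, -78, 112).
Normal n = (BH-2→BH-3) × (BH-2→BH-4) = (7704, 6852, -8091).
So ∂z/∂E = −n_x/n_z = 0.95217 and ∂z/∂N = −n_y/n_z = 0.84687.
Unit vector along 065° is (sin 65°, cos 65°) = (0.9063, 0.4226).
Slope in that direction = a·(0.9063) + b·(0.4226) = 1.22086.
Apparent dip = arctan|1.22086| = 50.7° (true dip is 51.9°, so apparent ≤ true as expected).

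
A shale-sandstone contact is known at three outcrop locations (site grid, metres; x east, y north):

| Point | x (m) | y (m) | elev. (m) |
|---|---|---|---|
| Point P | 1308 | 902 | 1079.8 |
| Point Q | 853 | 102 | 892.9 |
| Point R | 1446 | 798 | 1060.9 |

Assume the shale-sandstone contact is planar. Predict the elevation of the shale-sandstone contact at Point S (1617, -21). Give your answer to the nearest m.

Let the plane be z = a·x + b·y + c.
Point Q−Point P: −455a − 800b = −186.9;  Point R−Point P: 138a − 104b = −18.9.
Solving gives a = 0.02738, b = 0.21806.
Then c = 1079.8 − a·1308 − b·902 = 847.31.
At (1617, -21): z = 44.3 − 4.6 + 847.31 = 887.0 m.

887 m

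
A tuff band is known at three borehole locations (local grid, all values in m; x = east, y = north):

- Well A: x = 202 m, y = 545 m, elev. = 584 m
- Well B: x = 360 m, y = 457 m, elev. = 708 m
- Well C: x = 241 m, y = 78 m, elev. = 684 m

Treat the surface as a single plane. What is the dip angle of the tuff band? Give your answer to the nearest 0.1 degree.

Let the plane be z = a·x + b·y + c.
Well B−Well A: 158a − 88b = 124;  Well C−Well A: 39a − 467b = 100.
Solving gives a = 0.69801, b = −0.15584.
Gradient magnitude |∇z| = √(a² + b²) = √(0.48722 + 0.02429) = 0.71520.
True dip = arctan(0.71520) = 35.6°, dipping toward WNW (azimuth ≈ 283°).

35.6°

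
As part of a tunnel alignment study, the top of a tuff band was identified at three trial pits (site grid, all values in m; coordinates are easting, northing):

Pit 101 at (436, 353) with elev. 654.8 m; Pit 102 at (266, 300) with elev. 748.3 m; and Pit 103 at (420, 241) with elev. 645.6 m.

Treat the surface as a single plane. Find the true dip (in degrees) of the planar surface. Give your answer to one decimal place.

32.0°

Let the plane be z = a·easting + b·northing + c.
Pit 102−Pit 101: −170a − 53b = 93.5;  Pit 103−Pit 101: −16a − 112b = −9.2.
Solving gives a = −0.60244, b = 0.16821.
Gradient magnitude |∇z| = √(a² + b²) = √(0.36293 + 0.02829) = 0.62548.
True dip = arctan(0.62548) = 32.0°, dipping toward ESE (azimuth ≈ 106°).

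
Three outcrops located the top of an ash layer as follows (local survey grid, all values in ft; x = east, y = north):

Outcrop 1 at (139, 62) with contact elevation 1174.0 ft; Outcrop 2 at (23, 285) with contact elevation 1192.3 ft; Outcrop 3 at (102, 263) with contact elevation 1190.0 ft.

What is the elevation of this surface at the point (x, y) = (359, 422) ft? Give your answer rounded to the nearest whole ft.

Two edge vectors: Outcrop 1→Outcrop 2 = (-116, 223, 18.3), Outcrop 1→Outcrop 3 = (-37, 201, 16).
Normal n = (Outcrop 1→Outcrop 2) × (Outcrop 1→Outcrop 3) = (-110.3, 1178.9, -15065).
So ∂z/∂x = −n_x/n_z = −0.00732 and ∂z/∂y = −n_y/n_z = 0.07825.
Intercept c from Outcrop 1: 1174 + 1.02 − 4.85 = 1170.17.
At (359, 422): z = −2.6 + 33.0 + 1170.17 = 1200.6 ft.

1201 ft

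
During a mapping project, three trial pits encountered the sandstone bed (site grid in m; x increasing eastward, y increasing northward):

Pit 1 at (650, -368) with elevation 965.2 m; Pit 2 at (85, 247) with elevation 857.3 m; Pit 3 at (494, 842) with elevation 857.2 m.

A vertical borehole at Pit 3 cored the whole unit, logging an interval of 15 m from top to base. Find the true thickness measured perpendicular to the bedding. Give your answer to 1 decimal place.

Two edge vectors: Pit 1→Pit 2 = (-565, 615, -107.9), Pit 1→Pit 3 = (-156, 1210, -108).
Normal n = (Pit 1→Pit 2) × (Pit 1→Pit 3) = (64139, -44187.6, -587710).
So ∂z/∂x = −n_x/n_z = 0.10913 and ∂z/∂y = −n_y/n_z = −0.07519.
|∇z| = √(a²+b²) = 0.13253, so dip δ = arctan(0.13253) = 7.55°.
True thickness = vertical thickness × cos δ = 15 × cos 7.55° = 14.9 m.

14.9 m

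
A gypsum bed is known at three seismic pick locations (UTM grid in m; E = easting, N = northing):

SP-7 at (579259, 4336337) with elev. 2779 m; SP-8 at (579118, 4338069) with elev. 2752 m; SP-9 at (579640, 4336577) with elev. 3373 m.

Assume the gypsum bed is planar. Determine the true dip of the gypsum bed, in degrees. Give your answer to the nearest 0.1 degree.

56.2°

Let the plane be z = a·E + b·N + c.
SP-8−SP-7: −141a + 1732b = −27;  SP-9−SP-7: 381a + 240b = 594.
Solving gives a = 1.49235, b = 0.10590.
Gradient magnitude |∇z| = √(a² + b²) = √(2.22710 + 0.01122) = 1.49610.
True dip = arctan(1.49610) = 56.2°, dipping toward W (azimuth ≈ 266°).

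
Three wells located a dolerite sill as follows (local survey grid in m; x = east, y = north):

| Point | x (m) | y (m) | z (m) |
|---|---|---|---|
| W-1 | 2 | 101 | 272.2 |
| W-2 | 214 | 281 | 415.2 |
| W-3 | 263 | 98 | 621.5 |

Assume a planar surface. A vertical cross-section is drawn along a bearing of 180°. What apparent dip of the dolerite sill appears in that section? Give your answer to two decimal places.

Let the plane be z = a·x + b·y + c.
W-2−W-1: 212a + 180b = 143;  W-3−W-1: 261a − 3b = 349.3.
Solving gives a = 1.32945, b = −0.77135.
Unit vector along 180° is (sin 180°, cos 180°) = (0.0000, -1.0000).
Slope in that direction = a·(0.0000) + b·(-1.0000) = 0.77135.
Apparent dip = arctan|0.77135| = 37.64° (true dip is 57.0°, so apparent ≤ true as expected).

37.64°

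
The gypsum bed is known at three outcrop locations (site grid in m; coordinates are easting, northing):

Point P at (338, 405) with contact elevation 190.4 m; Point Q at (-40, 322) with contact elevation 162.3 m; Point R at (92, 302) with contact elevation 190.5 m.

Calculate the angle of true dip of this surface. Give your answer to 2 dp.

22.14°

Two edge vectors: Point P→Point Q = (-378, -83, -28.1), Point P→Point R = (-246, -103, 0.1).
Normal n = (Point P→Point Q) × (Point P→Point R) = (-2902.6, 6950.4, 18516).
So ∂z/∂easting = −n_x/n_z = 0.15676 and ∂z/∂northing = −n_y/n_z = −0.37537.
Gradient magnitude |∇z| = √(a² + b²) = √(0.02457 + 0.14090) = 0.40679.
True dip = arctan(0.40679) = 22.14°, dipping toward NNW (azimuth ≈ 337°).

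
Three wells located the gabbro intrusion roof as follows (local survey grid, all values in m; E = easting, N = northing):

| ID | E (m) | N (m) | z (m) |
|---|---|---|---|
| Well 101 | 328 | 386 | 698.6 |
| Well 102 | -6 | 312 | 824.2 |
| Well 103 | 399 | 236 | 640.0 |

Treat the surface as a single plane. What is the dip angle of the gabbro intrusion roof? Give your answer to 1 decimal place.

24.7°

Let the plane be z = a·E + b·N + c.
Well 102−Well 101: −334a − 74b = 125.6;  Well 103−Well 101: 71a − 150b = −58.6.
Solving gives a = −0.41869, b = 0.19248.
Gradient magnitude |∇z| = √(a² + b²) = √(0.17530 + 0.03705) = 0.46082.
True dip = arctan(0.46082) = 24.7°, dipping toward ESE (azimuth ≈ 115°).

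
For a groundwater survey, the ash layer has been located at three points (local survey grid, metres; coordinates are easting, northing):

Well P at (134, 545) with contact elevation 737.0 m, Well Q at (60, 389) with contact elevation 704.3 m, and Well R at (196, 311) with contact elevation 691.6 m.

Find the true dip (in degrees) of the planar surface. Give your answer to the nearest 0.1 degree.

Let the plane be z = a·easting + b·northing + c.
Well Q−Well P: −74a − 156b = −32.7;  Well R−Well P: 62a − 234b = −45.4.
Solving gives a = 0.02110, b = 0.19961.
Gradient magnitude |∇z| = √(a² + b²) = √(0.00045 + 0.03984) = 0.20072.
True dip = arctan(0.20072) = 11.3°, dipping toward S (azimuth ≈ 186°).

11.3°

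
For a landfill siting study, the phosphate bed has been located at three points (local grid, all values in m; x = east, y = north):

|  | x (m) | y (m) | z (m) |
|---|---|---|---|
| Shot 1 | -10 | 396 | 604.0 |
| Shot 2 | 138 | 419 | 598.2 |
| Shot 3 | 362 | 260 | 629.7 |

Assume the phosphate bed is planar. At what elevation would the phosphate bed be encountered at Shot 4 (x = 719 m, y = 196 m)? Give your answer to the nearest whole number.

Two edge vectors: Shot 1→Shot 2 = (148, 23, -5.8), Shot 1→Shot 3 = (372, -136, 25.7).
Normal n = (Shot 1→Shot 2) × (Shot 1→Shot 3) = (-197.7, -5961.2, -28684).
So ∂z/∂x = −n_x/n_z = −0.00689 and ∂z/∂y = −n_y/n_z = −0.20782.
Intercept c from Shot 1: 604 − 0.07 + 82.30 = 686.23.
At (719, 196): z = −5.0 − 40.7 + 686.23 = 640.5 m.

641 m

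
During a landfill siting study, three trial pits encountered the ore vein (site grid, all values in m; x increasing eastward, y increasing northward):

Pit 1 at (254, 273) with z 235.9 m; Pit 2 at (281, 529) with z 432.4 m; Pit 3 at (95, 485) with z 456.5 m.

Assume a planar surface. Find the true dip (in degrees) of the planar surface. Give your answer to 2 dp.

Let the plane be z = a·x + b·y + c.
Pit 2−Pit 1: 27a + 256b = 196.5;  Pit 3−Pit 1: −159a + 212b = 220.6.
Solving gives a = −0.31911, b = 0.80123.
Gradient magnitude |∇z| = √(a² + b²) = √(0.10183 + 0.64198) = 0.86244.
True dip = arctan(0.86244) = 40.78°, dipping toward SSE (azimuth ≈ 158°).

40.78°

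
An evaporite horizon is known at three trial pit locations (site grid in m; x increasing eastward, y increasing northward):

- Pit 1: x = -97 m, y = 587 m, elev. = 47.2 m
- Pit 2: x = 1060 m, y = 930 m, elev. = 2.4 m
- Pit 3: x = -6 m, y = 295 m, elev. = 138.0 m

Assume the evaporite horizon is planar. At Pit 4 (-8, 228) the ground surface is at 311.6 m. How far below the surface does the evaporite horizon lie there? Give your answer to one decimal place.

Let the plane be z = a·x + b·y + c.
Pit 2−Pit 1: 1157a + 343b = −44.8;  Pit 3−Pit 1: 91a − 292b = 90.8.
Solving gives a = 0.048943, b = −0.295706.
Then c = 47.2 − a·-97 − b·587 = 225.53.
At (-8, 228): z_contact = −0.39 − 67.42 + 225.53 = 157.71 m.
Depth below ground = 311.6 − 157.71 = 153.9 m.

153.9 m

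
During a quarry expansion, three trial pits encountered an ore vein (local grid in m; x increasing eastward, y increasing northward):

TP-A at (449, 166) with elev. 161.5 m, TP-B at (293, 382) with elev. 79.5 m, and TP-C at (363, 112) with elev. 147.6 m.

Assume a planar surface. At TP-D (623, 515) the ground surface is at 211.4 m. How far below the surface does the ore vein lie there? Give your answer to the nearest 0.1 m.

65.1 m

Two edge vectors: TP-A→TP-B = (-156, 216, -82), TP-A→TP-C = (-86, -54, -13.9).
Normal n = (TP-A→TP-B) × (TP-A→TP-C) = (-7430.4, 4883.6, 27000).
So ∂z/∂x = −n_x/n_z = 0.27520 and ∂z/∂y = −n_y/n_z = −0.18087.
Intercept c from TP-A: 161.5 − 123.56 + 30.03 = 67.96.
At (623, 515): z_contact = 171.45 − 93.15 + 67.96 = 146.26 m.
Depth below ground = 211.4 − 146.26 = 65.1 m.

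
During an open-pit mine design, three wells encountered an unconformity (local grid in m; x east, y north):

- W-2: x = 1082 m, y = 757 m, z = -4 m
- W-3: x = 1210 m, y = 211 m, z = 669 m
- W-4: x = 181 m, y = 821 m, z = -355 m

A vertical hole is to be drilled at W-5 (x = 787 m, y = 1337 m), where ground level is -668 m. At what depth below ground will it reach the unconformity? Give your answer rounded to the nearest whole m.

100 m

Two edge vectors: W-2→W-3 = (128, -546, 673), W-2→W-4 = (-901, 64, -351).
Normal n = (W-2→W-3) × (W-2→W-4) = (148574, -561445, -483754).
So ∂z/∂x = −n_x/n_z = 0.30713 and ∂z/∂y = −n_y/n_z = −1.16060.
Intercept c from W-2: -4 − 332.31 + 878.57 = 542.26.
At (787, 1337): z_contact = 241.7 − 1551.7 + 542.26 = -767.8 m.
Depth below ground = -668 − (-767.8) = 100 m.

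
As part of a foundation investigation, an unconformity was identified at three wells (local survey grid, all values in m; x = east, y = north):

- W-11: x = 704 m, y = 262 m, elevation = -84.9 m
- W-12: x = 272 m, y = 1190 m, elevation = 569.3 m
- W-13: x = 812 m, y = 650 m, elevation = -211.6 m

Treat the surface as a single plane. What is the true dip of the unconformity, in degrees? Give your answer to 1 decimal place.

Two edge vectors: W-11→W-12 = (-432, 928, 654.2), W-11→W-13 = (108, 388, -126.7).
Normal n = (W-11→W-12) × (W-11→W-13) = (-371407.2, 15919.2, -267840).
So ∂z/∂x = −n_x/n_z = −1.38668 and ∂z/∂y = −n_y/n_z = 0.05944.
Gradient magnitude |∇z| = √(a² + b²) = √(1.92287 + 0.00353) = 1.38795.
True dip = arctan(1.38795) = 54.2°, dipping toward E (azimuth ≈ 092°).

54.2°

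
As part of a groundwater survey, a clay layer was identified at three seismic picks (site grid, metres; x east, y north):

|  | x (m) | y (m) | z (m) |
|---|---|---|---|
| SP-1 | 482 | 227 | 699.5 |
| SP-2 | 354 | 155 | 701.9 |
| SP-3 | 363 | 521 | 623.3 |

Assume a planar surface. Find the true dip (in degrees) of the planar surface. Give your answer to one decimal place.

13.5°

Let the plane be z = a·x + b·y + c.
SP-2−SP-1: −128a − 72b = 2.4;  SP-3−SP-1: −119a + 294b = −76.2.
Solving gives a = 0.10348, b = −0.21730.
Gradient magnitude |∇z| = √(a² + b²) = √(0.01071 + 0.04722) = 0.24068.
True dip = arctan(0.24068) = 13.5°, dipping toward NNW (azimuth ≈ 335°).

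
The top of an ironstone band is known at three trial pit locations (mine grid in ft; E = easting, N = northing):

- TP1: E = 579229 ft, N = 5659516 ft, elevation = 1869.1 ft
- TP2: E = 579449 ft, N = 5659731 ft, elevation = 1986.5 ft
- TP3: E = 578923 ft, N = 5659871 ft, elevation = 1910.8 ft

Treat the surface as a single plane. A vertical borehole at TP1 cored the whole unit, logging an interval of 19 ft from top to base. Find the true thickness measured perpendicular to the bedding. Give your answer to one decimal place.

17.7 ft

Two edge vectors: TP1→TP2 = (220, 215, 117.4), TP1→TP3 = (-306, 355, 41.7).
Normal n = (TP1→TP2) × (TP1→TP3) = (-32711.5, -45098.4, 143890).
So ∂z/∂E = −n_x/n_z = 0.22734 and ∂z/∂N = −n_y/n_z = 0.31342.
|∇z| = √(a²+b²) = 0.38719, so dip δ = arctan(0.38719) = 21.17°.
True thickness = vertical thickness × cos δ = 19 × cos 21.17° = 17.7 ft.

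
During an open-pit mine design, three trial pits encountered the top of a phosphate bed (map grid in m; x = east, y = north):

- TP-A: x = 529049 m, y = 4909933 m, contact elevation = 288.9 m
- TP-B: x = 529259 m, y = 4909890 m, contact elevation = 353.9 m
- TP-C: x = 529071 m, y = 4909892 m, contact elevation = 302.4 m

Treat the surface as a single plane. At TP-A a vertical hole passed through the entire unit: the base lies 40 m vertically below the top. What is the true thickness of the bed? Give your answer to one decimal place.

Two edge vectors: TP-A→TP-B = (210, -43, 65), TP-A→TP-C = (22, -41, 13.5).
Normal n = (TP-A→TP-B) × (TP-A→TP-C) = (2084.5, -1405, -7664).
So ∂z/∂x = −n_x/n_z = 0.27199 and ∂z/∂y = −n_y/n_z = −0.18332.
|∇z| = √(a²+b²) = 0.32800, so dip δ = arctan(0.32800) = 18.16°.
True thickness = vertical thickness × cos δ = 40 × cos 18.16° = 38.0 m.

38.0 m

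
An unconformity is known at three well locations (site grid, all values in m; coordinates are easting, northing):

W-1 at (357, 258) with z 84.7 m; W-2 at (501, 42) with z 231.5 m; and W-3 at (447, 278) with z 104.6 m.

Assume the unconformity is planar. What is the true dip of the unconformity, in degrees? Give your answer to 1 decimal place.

Let the plane be z = a·easting + b·northing + c.
W-2−W-1: 144a − 216b = 146.8;  W-3−W-1: 90a + 20b = 19.9.
Solving gives a = 0.32412, b = −0.46355.
Gradient magnitude |∇z| = √(a² + b²) = √(0.10505 + 0.21488) = 0.56563.
True dip = arctan(0.56563) = 29.5°, dipping toward NW (azimuth ≈ 325°).

29.5°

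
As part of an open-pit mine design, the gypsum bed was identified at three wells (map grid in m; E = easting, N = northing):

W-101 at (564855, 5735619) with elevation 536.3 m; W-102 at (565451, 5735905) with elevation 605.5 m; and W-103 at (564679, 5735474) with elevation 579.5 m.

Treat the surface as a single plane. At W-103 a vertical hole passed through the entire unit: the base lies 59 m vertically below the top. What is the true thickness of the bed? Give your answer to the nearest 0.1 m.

Let the plane be z = a·E + b·N + c.
W-102−W-101: 596a + 286b = 69.2;  W-103−W-101: −176a − 145b = 43.2.
Solving gives a = 0.62047, b = −1.05106.
|∇z| = √(a²+b²) = 1.22054, so dip δ = arctan(1.22054) = 50.67°.
True thickness = vertical thickness × cos δ = 59 × cos 50.67° = 37.4 m.

37.4 m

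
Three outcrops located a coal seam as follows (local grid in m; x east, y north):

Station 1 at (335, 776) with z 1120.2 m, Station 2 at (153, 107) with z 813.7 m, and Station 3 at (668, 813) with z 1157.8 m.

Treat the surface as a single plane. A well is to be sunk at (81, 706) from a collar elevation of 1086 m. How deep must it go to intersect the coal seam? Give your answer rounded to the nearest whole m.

Two edge vectors: Station 1→Station 2 = (-182, -669, -306.5), Station 1→Station 3 = (333, 37, 37.6).
Normal n = (Station 1→Station 2) × (Station 1→Station 3) = (-13813.9, -95221.3, 216043).
So ∂z/∂x = −n_x/n_z = 0.06394 and ∂z/∂y = −n_y/n_z = 0.44075.
Intercept c from Station 1: 1120.2 − 21.42 − 342.02 = 756.76.
At (81, 706): z_contact = 5.2 + 311.2 + 756.76 = 1073.1 m.
Depth below ground = 1086 − 1073.1 = 13 m.

13 m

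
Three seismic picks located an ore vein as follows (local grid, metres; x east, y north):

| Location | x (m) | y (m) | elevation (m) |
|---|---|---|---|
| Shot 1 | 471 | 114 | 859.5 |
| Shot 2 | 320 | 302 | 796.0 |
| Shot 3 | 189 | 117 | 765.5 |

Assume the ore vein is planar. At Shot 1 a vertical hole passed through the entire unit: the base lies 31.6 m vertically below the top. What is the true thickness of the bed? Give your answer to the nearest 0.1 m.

29.9 m

Two edge vectors: Shot 1→Shot 2 = (-151, 188, -63.5), Shot 1→Shot 3 = (-282, 3, -94).
Normal n = (Shot 1→Shot 2) × (Shot 1→Shot 3) = (-17481.5, 3713, 52563).
So ∂z/∂x = −n_x/n_z = 0.33258 and ∂z/∂y = −n_y/n_z = −0.07064.
|∇z| = √(a²+b²) = 0.34000, so dip δ = arctan(0.34000) = 18.78°.
True thickness = vertical thickness × cos δ = 31.6 × cos 18.78° = 29.9 m.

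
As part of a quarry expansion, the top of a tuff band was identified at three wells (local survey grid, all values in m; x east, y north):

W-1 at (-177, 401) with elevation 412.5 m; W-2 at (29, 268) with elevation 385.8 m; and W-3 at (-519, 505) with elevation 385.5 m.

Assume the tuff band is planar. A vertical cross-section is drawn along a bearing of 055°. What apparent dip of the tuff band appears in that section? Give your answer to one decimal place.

29.6°

Two edge vectors: W-1→W-2 = (206, -133, -26.7), W-1→W-3 = (-342, 104, -27).
Normal n = (W-1→W-2) × (W-1→W-3) = (6367.8, 14693.4, -24062).
So ∂z/∂x = −n_x/n_z = 0.26464 and ∂z/∂y = −n_y/n_z = 0.61065.
Unit vector along 055° is (sin 55°, cos 55°) = (0.8192, 0.5736).
Slope in that direction = a·(0.8192) + b·(0.5736) = 0.56703.
Apparent dip = arctan|0.56703| = 29.6° (true dip is 33.6°, so apparent ≤ true as expected).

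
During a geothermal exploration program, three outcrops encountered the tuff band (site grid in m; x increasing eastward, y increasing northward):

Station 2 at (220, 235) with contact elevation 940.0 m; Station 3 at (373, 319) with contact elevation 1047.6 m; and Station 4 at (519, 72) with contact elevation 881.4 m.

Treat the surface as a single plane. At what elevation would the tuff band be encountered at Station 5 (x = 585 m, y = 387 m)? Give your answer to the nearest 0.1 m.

1156.9 m

Two edge vectors: Station 2→Station 3 = (153, 84, 107.6), Station 2→Station 4 = (299, -163, -58.6).
Normal n = (Station 2→Station 3) × (Station 2→Station 4) = (12616.4, 41138.2, -50055).
So ∂z/∂x = −n_x/n_z = 0.25205 and ∂z/∂y = −n_y/n_z = 0.82186.
Intercept c from Station 2: 940 − 55.45 − 193.14 = 691.41.
At (585, 387): z = 147.4 + 318.1 + 691.41 = 1156.9 m.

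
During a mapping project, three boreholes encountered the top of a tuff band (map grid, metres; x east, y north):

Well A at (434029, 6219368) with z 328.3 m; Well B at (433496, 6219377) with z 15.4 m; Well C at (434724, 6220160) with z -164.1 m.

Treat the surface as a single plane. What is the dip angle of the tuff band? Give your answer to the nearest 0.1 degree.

Let the plane be z = a·x + b·y + c.
Well B−Well A: −533a + 9b = −312.9;  Well C−Well A: 695a + 792b = −492.4.
Solving gives a = 0.56814, b = −1.12027.
Gradient magnitude |∇z| = √(a² + b²) = √(0.32278 + 1.25501) = 1.25610.
True dip = arctan(1.25610) = 51.5°, dipping toward NNW (azimuth ≈ 333°).

51.5°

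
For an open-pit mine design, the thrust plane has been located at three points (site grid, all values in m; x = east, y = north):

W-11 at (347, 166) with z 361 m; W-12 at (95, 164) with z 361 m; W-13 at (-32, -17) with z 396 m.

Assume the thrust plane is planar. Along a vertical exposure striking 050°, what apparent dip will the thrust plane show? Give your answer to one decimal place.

Two edge vectors: W-11→W-12 = (-252, -2, 0), W-11→W-13 = (-379, -183, 35).
Normal n = (W-11→W-12) × (W-11→W-13) = (-70, 8820, 45358).
So ∂z/∂x = −n_x/n_z = 0.00154 and ∂z/∂y = −n_y/n_z = −0.19445.
Unit vector along 050° is (sin 50°, cos 50°) = (0.7660, 0.6428).
Slope in that direction = a·(0.7660) + b·(0.6428) = −0.12381.
Apparent dip = arctan|0.12381| = 7.1° (true dip is 11.0°, so apparent ≤ true as expected).

7.1°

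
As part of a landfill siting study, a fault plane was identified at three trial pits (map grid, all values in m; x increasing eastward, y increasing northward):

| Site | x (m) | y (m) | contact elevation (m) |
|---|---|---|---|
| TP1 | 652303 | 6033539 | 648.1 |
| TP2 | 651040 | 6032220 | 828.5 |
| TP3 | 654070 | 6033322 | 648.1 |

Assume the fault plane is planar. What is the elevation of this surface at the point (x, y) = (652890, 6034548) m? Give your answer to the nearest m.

Let the plane be z = a·x + b·y + c.
TP2−TP1: −1263a − 1319b = 180.4;  TP3−TP1: 1767a − 217b = 0.
Solving gives a = −0.01502904, b = −0.12237932.
Then c = 648.1 − a·652303 − b·6033539 = 748831.99.
At (652890, 6034548): z = −9812.3 − 738503.9 + 748831.99 = 515.8 m.

516 m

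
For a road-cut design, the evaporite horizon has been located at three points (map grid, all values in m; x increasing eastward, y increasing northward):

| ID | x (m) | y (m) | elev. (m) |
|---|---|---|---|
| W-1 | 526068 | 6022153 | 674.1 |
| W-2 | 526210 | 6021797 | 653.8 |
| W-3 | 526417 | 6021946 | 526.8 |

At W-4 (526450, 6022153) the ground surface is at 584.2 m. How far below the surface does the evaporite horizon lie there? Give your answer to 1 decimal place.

104.4 m

Let the plane be z = a·x + b·y + c.
W-2−W-1: 142a − 356b = −20.3;  W-3−W-1: 349a − 207b = −147.3.
Solving gives a = −0.508557723, b = −0.145829204.
Then c = 674.1 − a·526068 − b·6022153 = 1146415.82.
At (526450, 6022153): z_contact = −267730.21 − 878205.78 + 1146415.82 = 479.83 m.
Depth below ground = 584.2 − 479.83 = 104.4 m.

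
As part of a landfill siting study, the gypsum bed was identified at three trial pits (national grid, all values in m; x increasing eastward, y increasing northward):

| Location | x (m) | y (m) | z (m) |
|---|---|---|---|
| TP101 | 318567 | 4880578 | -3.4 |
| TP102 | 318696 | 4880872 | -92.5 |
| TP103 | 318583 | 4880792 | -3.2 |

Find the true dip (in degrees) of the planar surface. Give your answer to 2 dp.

Two edge vectors: TP101→TP102 = (129, 294, -89.1), TP101→TP103 = (16, 214, 0.2).
Normal n = (TP101→TP102) × (TP101→TP103) = (19126.2, -1451.4, 22902).
So ∂z/∂x = −n_x/n_z = −0.83513 and ∂z/∂y = −n_y/n_z = 0.06337.
Gradient magnitude |∇z| = √(a² + b²) = √(0.69745 + 0.00402) = 0.83753.
True dip = arctan(0.83753) = 39.95°, dipping toward E (azimuth ≈ 094°).

39.95°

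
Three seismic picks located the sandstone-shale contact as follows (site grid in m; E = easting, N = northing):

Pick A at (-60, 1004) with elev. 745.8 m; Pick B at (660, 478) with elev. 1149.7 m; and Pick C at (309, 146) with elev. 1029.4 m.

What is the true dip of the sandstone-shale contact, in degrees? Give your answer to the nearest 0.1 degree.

25.8°

Let the plane be z = a·E + b·N + c.
Pick B−Pick A: 720a − 526b = 403.9;  Pick C−Pick A: 369a − 858b = 283.6.
Solving gives a = 0.46587, b = −0.13018.
Gradient magnitude |∇z| = √(a² + b²) = √(0.21703 + 0.01695) = 0.48372.
True dip = arctan(0.48372) = 25.8°, dipping toward WNW (azimuth ≈ 286°).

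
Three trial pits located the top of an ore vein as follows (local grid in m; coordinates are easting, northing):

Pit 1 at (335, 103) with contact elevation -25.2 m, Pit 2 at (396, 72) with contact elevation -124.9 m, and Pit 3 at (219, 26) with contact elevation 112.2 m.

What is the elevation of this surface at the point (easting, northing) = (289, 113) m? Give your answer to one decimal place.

Two edge vectors: Pit 1→Pit 2 = (61, -31, -99.7), Pit 1→Pit 3 = (-116, -77, 137.4).
Normal n = (Pit 1→Pit 2) × (Pit 1→Pit 3) = (-11936.3, 3183.8, -8293).
So ∂z/∂easting = −n_x/n_z = −1.43932 and ∂z/∂northing = −n_y/n_z = 0.38391.
Intercept c from Pit 1: -25.2 + 482.17 − 39.54 = 417.43.
At (289, 113): z = −416.0 + 43.4 + 417.43 = 44.8 m.

44.8 m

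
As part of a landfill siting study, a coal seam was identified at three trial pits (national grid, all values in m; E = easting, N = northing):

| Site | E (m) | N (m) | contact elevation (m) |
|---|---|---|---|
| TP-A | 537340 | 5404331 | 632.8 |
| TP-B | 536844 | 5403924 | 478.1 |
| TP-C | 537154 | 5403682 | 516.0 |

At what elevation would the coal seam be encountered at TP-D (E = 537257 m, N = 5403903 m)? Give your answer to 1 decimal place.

564.3 m

Two edge vectors: TP-A→TP-B = (-496, -407, -154.7), TP-A→TP-C = (-186, -649, -116.8).
Normal n = (TP-A→TP-B) × (TP-A→TP-C) = (-52862.7, -29158.6, 246202).
So ∂z/∂E = −n_x/n_z = 0.214712716 and ∂z/∂N = −n_y/n_z = 0.118433644.
Intercept c from TP-A: 632.8 − 115373.73 − 640054.61 = −754795.54.
At (537257, 5403903): z = 115355.9 + 640003.9 − 754795.54 = 564.3 m.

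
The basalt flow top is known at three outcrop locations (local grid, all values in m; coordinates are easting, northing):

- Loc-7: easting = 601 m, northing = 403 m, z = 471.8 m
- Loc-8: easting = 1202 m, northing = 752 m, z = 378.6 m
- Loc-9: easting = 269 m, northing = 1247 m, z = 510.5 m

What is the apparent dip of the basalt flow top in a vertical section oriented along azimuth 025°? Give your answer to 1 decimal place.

4.2°

Let the plane be z = a·easting + b·northing + c.
Loc-8−Loc-7: 601a + 349b = −93.2;  Loc-9−Loc-7: −332a + 844b = 38.7.
Solving gives a = −0.14791, b = −0.01233.
Unit vector along 025° is (sin 25°, cos 25°) = (0.4226, 0.9063).
Slope in that direction = a·(0.4226) + b·(0.9063) = −0.07369.
Apparent dip = arctan|0.07369| = 4.2° (true dip is 8.4°, so apparent ≤ true as expected).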